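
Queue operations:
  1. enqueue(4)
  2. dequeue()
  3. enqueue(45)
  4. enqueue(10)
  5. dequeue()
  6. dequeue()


enqueue(4) -> [4]
dequeue()->4, []
enqueue(45) -> [45]
enqueue(10) -> [45, 10]
dequeue()->45, [10]
dequeue()->10, []

Final queue: []


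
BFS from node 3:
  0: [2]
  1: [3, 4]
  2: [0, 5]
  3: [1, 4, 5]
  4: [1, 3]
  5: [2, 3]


Visit 3, enqueue [1, 4, 5]
Visit 1, enqueue []
Visit 4, enqueue []
Visit 5, enqueue [2]
Visit 2, enqueue [0]
Visit 0, enqueue []

BFS order: [3, 1, 4, 5, 2, 0]


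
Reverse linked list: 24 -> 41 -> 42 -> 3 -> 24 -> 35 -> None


Step 1: curr=24, set curr.next=prev(None) | reversed so far: 24
Step 2: curr=41, set curr.next=prev(24) | reversed so far: 41 -> 24
Step 3: curr=42, set curr.next=prev(41) | reversed so far: 42 -> 41 -> 24
Step 4: curr=3, set curr.next=prev(42) | reversed so far: 3 -> 42 -> 41 -> 24
Step 5: curr=24, set curr.next=prev(3) | reversed so far: 24 -> 3 -> 42 -> 41 -> 24
Step 6: curr=35, set curr.next=prev(24) | reversed so far: 35 -> 24 -> 3 -> 42 -> 41 -> 24

35 -> 24 -> 3 -> 42 -> 41 -> 24 -> None


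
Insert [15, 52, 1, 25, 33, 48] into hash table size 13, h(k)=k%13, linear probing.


Insert 15: h=2 -> slot 2
Insert 52: h=0 -> slot 0
Insert 1: h=1 -> slot 1
Insert 25: h=12 -> slot 12
Insert 33: h=7 -> slot 7
Insert 48: h=9 -> slot 9

Table: [52, 1, 15, None, None, None, None, 33, None, 48, None, None, 25]


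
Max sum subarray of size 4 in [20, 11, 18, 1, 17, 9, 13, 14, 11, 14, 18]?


[0:4]: 50
[1:5]: 47
[2:6]: 45
[3:7]: 40
[4:8]: 53
[5:9]: 47
[6:10]: 52
[7:11]: 57

Max: 57 at [7:11]


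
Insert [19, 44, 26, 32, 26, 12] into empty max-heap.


Insert 19: [19]
Insert 44: [44, 19]
Insert 26: [44, 19, 26]
Insert 32: [44, 32, 26, 19]
Insert 26: [44, 32, 26, 19, 26]
Insert 12: [44, 32, 26, 19, 26, 12]

Final heap: [44, 32, 26, 19, 26, 12]


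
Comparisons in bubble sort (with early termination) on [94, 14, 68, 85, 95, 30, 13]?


Algorithm: bubble sort (with early termination)
Input: [94, 14, 68, 85, 95, 30, 13]
Sorted: [13, 14, 30, 68, 85, 94, 95]

21


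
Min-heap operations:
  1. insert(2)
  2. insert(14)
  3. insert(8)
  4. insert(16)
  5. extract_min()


insert(2) -> [2]
insert(14) -> [2, 14]
insert(8) -> [2, 14, 8]
insert(16) -> [2, 14, 8, 16]
extract_min()->2, [8, 14, 16]

Final heap: [8, 14, 16]


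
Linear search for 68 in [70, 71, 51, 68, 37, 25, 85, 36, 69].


i=0: 70!=68
i=1: 71!=68
i=2: 51!=68
i=3: 68==68 found!

Found at 3, 4 comps


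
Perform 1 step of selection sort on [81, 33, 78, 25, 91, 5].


Initial: [81, 33, 78, 25, 91, 5]
Step 1: min=5 at 5
  Swap: [5, 33, 78, 25, 91, 81]

After 1 step: [5, 33, 78, 25, 91, 81]


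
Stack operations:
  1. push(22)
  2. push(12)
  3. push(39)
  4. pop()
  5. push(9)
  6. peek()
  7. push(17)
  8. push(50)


push(22) -> [22]
push(12) -> [22, 12]
push(39) -> [22, 12, 39]
pop()->39, [22, 12]
push(9) -> [22, 12, 9]
peek()->9
push(17) -> [22, 12, 9, 17]
push(50) -> [22, 12, 9, 17, 50]

Final stack: [22, 12, 9, 17, 50]


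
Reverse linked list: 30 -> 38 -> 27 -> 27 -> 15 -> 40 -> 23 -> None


Step 1: curr=30, set curr.next=prev(None) | reversed so far: 30
Step 2: curr=38, set curr.next=prev(30) | reversed so far: 38 -> 30
Step 3: curr=27, set curr.next=prev(38) | reversed so far: 27 -> 38 -> 30
Step 4: curr=27, set curr.next=prev(27) | reversed so far: 27 -> 27 -> 38 -> 30
Step 5: curr=15, set curr.next=prev(27) | reversed so far: 15 -> 27 -> 27 -> 38 -> 30
Step 6: curr=40, set curr.next=prev(15) | reversed so far: 40 -> 15 -> 27 -> 27 -> 38 -> 30
Step 7: curr=23, set curr.next=prev(40) | reversed so far: 23 -> 40 -> 15 -> 27 -> 27 -> 38 -> 30

23 -> 40 -> 15 -> 27 -> 27 -> 38 -> 30 -> None


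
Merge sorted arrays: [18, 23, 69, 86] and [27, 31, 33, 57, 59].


Take 18 from A
Take 23 from A
Take 27 from B
Take 31 from B
Take 33 from B
Take 57 from B
Take 59 from B

Merged: [18, 23, 27, 31, 33, 57, 59, 69, 86]


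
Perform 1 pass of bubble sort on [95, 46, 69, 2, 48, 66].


Initial: [95, 46, 69, 2, 48, 66]
Pass 1: [46, 69, 2, 48, 66, 95] (5 swaps)

After 1 pass: [46, 69, 2, 48, 66, 95]


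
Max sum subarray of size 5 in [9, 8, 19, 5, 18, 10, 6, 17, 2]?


[0:5]: 59
[1:6]: 60
[2:7]: 58
[3:8]: 56
[4:9]: 53

Max: 60 at [1:6]


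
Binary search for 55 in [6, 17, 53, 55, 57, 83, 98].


Step 1: lo=0, hi=6, mid=3, val=55

Found at index 3


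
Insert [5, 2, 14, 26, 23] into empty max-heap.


Insert 5: [5]
Insert 2: [5, 2]
Insert 14: [14, 2, 5]
Insert 26: [26, 14, 5, 2]
Insert 23: [26, 23, 5, 2, 14]

Final heap: [26, 23, 5, 2, 14]


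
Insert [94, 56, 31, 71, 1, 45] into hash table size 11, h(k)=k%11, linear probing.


Insert 94: h=6 -> slot 6
Insert 56: h=1 -> slot 1
Insert 31: h=9 -> slot 9
Insert 71: h=5 -> slot 5
Insert 1: h=1, 1 probes -> slot 2
Insert 45: h=1, 2 probes -> slot 3

Table: [None, 56, 1, 45, None, 71, 94, None, None, 31, None]


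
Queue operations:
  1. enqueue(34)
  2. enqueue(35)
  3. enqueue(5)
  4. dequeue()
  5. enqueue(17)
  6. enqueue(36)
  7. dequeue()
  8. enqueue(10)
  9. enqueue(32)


enqueue(34) -> [34]
enqueue(35) -> [34, 35]
enqueue(5) -> [34, 35, 5]
dequeue()->34, [35, 5]
enqueue(17) -> [35, 5, 17]
enqueue(36) -> [35, 5, 17, 36]
dequeue()->35, [5, 17, 36]
enqueue(10) -> [5, 17, 36, 10]
enqueue(32) -> [5, 17, 36, 10, 32]

Final queue: [5, 17, 36, 10, 32]


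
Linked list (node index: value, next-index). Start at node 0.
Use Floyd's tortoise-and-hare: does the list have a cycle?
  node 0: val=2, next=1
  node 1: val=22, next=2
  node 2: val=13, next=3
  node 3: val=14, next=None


Floyd's tortoise (slow, +1) and hare (fast, +2):
  init: slow=0, fast=0
  step 1: slow=1, fast=2
  step 2: fast 2->3->None, no cycle

Cycle: no


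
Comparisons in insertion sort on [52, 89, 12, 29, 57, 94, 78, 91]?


Algorithm: insertion sort
Input: [52, 89, 12, 29, 57, 94, 78, 91]
Sorted: [12, 29, 52, 57, 78, 89, 91, 94]

14


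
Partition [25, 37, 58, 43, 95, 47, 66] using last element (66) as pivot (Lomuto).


Pivot: 66
  25 <= 66: advance i (no swap)
  37 <= 66: advance i (no swap)
  58 <= 66: advance i (no swap)
  43 <= 66: advance i (no swap)
  47 <= 66: swap -> [25, 37, 58, 43, 47, 95, 66]
Place pivot at 5: [25, 37, 58, 43, 47, 66, 95]

Partitioned: [25, 37, 58, 43, 47, 66, 95]


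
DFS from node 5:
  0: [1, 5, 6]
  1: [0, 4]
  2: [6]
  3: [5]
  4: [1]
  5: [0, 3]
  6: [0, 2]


Visit 5, push [3, 0]
Visit 0, push [6, 1]
Visit 1, push [4]
Visit 4, push []
Visit 6, push [2]
Visit 2, push []
Visit 3, push []

DFS order: [5, 0, 1, 4, 6, 2, 3]


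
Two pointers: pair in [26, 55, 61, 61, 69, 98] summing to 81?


lo=0(26)+hi=5(98)=124
lo=0(26)+hi=4(69)=95
lo=0(26)+hi=3(61)=87
lo=0(26)+hi=2(61)=87
lo=0(26)+hi=1(55)=81

Yes: 26+55=81


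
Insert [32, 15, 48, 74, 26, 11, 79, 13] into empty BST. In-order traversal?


Insert 32: root
Insert 15: L from 32
Insert 48: R from 32
Insert 74: R from 32 -> R from 48
Insert 26: L from 32 -> R from 15
Insert 11: L from 32 -> L from 15
Insert 79: R from 32 -> R from 48 -> R from 74
Insert 13: L from 32 -> L from 15 -> R from 11

In-order: [11, 13, 15, 26, 32, 48, 74, 79]


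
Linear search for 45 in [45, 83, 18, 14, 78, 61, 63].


i=0: 45==45 found!

Found at 0, 1 comps


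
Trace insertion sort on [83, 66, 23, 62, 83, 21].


Initial: [83, 66, 23, 62, 83, 21]
Insert 66: [66, 83, 23, 62, 83, 21]
Insert 23: [23, 66, 83, 62, 83, 21]
Insert 62: [23, 62, 66, 83, 83, 21]
Insert 83: [23, 62, 66, 83, 83, 21]
Insert 21: [21, 23, 62, 66, 83, 83]

Sorted: [21, 23, 62, 66, 83, 83]


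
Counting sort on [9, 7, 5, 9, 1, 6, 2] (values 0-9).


Input: [9, 7, 5, 9, 1, 6, 2]
Counts: [0, 1, 1, 0, 0, 1, 1, 1, 0, 2]

Sorted: [1, 2, 5, 6, 7, 9, 9]


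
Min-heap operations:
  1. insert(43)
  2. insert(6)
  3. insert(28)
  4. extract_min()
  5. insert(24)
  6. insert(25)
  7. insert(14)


insert(43) -> [43]
insert(6) -> [6, 43]
insert(28) -> [6, 43, 28]
extract_min()->6, [28, 43]
insert(24) -> [24, 43, 28]
insert(25) -> [24, 25, 28, 43]
insert(14) -> [14, 24, 28, 43, 25]

Final heap: [14, 24, 28, 43, 25]


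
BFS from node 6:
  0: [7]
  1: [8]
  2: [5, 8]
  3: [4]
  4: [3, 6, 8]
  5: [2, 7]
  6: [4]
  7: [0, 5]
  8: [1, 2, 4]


Visit 6, enqueue [4]
Visit 4, enqueue [3, 8]
Visit 3, enqueue []
Visit 8, enqueue [1, 2]
Visit 1, enqueue []
Visit 2, enqueue [5]
Visit 5, enqueue [7]
Visit 7, enqueue [0]
Visit 0, enqueue []

BFS order: [6, 4, 3, 8, 1, 2, 5, 7, 0]


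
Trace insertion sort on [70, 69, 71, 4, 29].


Initial: [70, 69, 71, 4, 29]
Insert 69: [69, 70, 71, 4, 29]
Insert 71: [69, 70, 71, 4, 29]
Insert 4: [4, 69, 70, 71, 29]
Insert 29: [4, 29, 69, 70, 71]

Sorted: [4, 29, 69, 70, 71]


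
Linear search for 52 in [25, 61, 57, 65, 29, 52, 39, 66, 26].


i=0: 25!=52
i=1: 61!=52
i=2: 57!=52
i=3: 65!=52
i=4: 29!=52
i=5: 52==52 found!

Found at 5, 6 comps


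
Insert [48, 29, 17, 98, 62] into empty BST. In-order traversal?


Insert 48: root
Insert 29: L from 48
Insert 17: L from 48 -> L from 29
Insert 98: R from 48
Insert 62: R from 48 -> L from 98

In-order: [17, 29, 48, 62, 98]


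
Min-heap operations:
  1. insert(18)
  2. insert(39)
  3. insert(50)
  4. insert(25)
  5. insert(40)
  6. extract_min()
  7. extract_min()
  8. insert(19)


insert(18) -> [18]
insert(39) -> [18, 39]
insert(50) -> [18, 39, 50]
insert(25) -> [18, 25, 50, 39]
insert(40) -> [18, 25, 50, 39, 40]
extract_min()->18, [25, 39, 50, 40]
extract_min()->25, [39, 40, 50]
insert(19) -> [19, 39, 50, 40]

Final heap: [19, 39, 50, 40]


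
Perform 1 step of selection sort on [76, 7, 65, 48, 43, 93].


Initial: [76, 7, 65, 48, 43, 93]
Step 1: min=7 at 1
  Swap: [7, 76, 65, 48, 43, 93]

After 1 step: [7, 76, 65, 48, 43, 93]


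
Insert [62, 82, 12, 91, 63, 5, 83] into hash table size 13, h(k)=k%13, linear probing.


Insert 62: h=10 -> slot 10
Insert 82: h=4 -> slot 4
Insert 12: h=12 -> slot 12
Insert 91: h=0 -> slot 0
Insert 63: h=11 -> slot 11
Insert 5: h=5 -> slot 5
Insert 83: h=5, 1 probes -> slot 6

Table: [91, None, None, None, 82, 5, 83, None, None, None, 62, 63, 12]


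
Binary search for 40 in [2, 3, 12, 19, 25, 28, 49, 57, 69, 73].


Step 1: lo=0, hi=9, mid=4, val=25
Step 2: lo=5, hi=9, mid=7, val=57
Step 3: lo=5, hi=6, mid=5, val=28
Step 4: lo=6, hi=6, mid=6, val=49

Not found


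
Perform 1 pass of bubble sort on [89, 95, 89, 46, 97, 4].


Initial: [89, 95, 89, 46, 97, 4]
Pass 1: [89, 89, 46, 95, 4, 97] (3 swaps)

After 1 pass: [89, 89, 46, 95, 4, 97]


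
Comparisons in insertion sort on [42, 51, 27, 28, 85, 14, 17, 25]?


Algorithm: insertion sort
Input: [42, 51, 27, 28, 85, 14, 17, 25]
Sorted: [14, 17, 25, 27, 28, 42, 51, 85]

24


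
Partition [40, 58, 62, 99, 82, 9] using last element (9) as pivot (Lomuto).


Pivot: 9
Place pivot at 0: [9, 58, 62, 99, 82, 40]

Partitioned: [9, 58, 62, 99, 82, 40]


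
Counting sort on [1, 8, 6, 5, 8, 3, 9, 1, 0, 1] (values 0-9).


Input: [1, 8, 6, 5, 8, 3, 9, 1, 0, 1]
Counts: [1, 3, 0, 1, 0, 1, 1, 0, 2, 1]

Sorted: [0, 1, 1, 1, 3, 5, 6, 8, 8, 9]


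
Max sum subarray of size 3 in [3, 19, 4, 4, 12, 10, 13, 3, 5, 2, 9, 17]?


[0:3]: 26
[1:4]: 27
[2:5]: 20
[3:6]: 26
[4:7]: 35
[5:8]: 26
[6:9]: 21
[7:10]: 10
[8:11]: 16
[9:12]: 28

Max: 35 at [4:7]


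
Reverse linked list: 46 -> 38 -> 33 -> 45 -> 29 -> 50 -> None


Step 1: curr=46, set curr.next=prev(None) | reversed so far: 46
Step 2: curr=38, set curr.next=prev(46) | reversed so far: 38 -> 46
Step 3: curr=33, set curr.next=prev(38) | reversed so far: 33 -> 38 -> 46
Step 4: curr=45, set curr.next=prev(33) | reversed so far: 45 -> 33 -> 38 -> 46
Step 5: curr=29, set curr.next=prev(45) | reversed so far: 29 -> 45 -> 33 -> 38 -> 46
Step 6: curr=50, set curr.next=prev(29) | reversed so far: 50 -> 29 -> 45 -> 33 -> 38 -> 46

50 -> 29 -> 45 -> 33 -> 38 -> 46 -> None


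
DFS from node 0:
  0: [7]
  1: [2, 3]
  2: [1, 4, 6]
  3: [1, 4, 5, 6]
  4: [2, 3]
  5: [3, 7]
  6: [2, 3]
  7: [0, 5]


Visit 0, push [7]
Visit 7, push [5]
Visit 5, push [3]
Visit 3, push [6, 4, 1]
Visit 1, push [2]
Visit 2, push [6, 4]
Visit 4, push []
Visit 6, push []

DFS order: [0, 7, 5, 3, 1, 2, 4, 6]


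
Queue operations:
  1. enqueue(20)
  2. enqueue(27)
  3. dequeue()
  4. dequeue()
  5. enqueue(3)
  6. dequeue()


enqueue(20) -> [20]
enqueue(27) -> [20, 27]
dequeue()->20, [27]
dequeue()->27, []
enqueue(3) -> [3]
dequeue()->3, []

Final queue: []


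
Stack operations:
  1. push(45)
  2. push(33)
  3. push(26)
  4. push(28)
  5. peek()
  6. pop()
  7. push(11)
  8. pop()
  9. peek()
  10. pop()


push(45) -> [45]
push(33) -> [45, 33]
push(26) -> [45, 33, 26]
push(28) -> [45, 33, 26, 28]
peek()->28
pop()->28, [45, 33, 26]
push(11) -> [45, 33, 26, 11]
pop()->11, [45, 33, 26]
peek()->26
pop()->26, [45, 33]

Final stack: [45, 33]


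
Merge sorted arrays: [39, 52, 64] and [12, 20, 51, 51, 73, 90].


Take 12 from B
Take 20 from B
Take 39 from A
Take 51 from B
Take 51 from B
Take 52 from A
Take 64 from A

Merged: [12, 20, 39, 51, 51, 52, 64, 73, 90]


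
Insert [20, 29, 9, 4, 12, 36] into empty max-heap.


Insert 20: [20]
Insert 29: [29, 20]
Insert 9: [29, 20, 9]
Insert 4: [29, 20, 9, 4]
Insert 12: [29, 20, 9, 4, 12]
Insert 36: [36, 20, 29, 4, 12, 9]

Final heap: [36, 20, 29, 4, 12, 9]


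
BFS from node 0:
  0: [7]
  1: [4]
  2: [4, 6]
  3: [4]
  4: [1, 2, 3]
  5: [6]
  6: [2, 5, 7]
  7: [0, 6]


Visit 0, enqueue [7]
Visit 7, enqueue [6]
Visit 6, enqueue [2, 5]
Visit 2, enqueue [4]
Visit 5, enqueue []
Visit 4, enqueue [1, 3]
Visit 1, enqueue []
Visit 3, enqueue []

BFS order: [0, 7, 6, 2, 5, 4, 1, 3]


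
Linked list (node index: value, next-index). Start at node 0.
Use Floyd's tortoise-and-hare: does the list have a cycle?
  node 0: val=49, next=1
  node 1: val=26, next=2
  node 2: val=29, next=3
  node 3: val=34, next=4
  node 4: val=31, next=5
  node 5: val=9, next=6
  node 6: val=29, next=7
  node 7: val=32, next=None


Floyd's tortoise (slow, +1) and hare (fast, +2):
  init: slow=0, fast=0
  step 1: slow=1, fast=2
  step 2: slow=2, fast=4
  step 3: slow=3, fast=6
  step 4: fast 6->7->None, no cycle

Cycle: no


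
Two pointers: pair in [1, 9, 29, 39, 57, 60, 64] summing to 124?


lo=0(1)+hi=6(64)=65
lo=1(9)+hi=6(64)=73
lo=2(29)+hi=6(64)=93
lo=3(39)+hi=6(64)=103
lo=4(57)+hi=6(64)=121
lo=5(60)+hi=6(64)=124

Yes: 60+64=124


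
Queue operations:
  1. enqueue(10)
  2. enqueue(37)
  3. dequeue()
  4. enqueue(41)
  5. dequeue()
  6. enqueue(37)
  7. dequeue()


enqueue(10) -> [10]
enqueue(37) -> [10, 37]
dequeue()->10, [37]
enqueue(41) -> [37, 41]
dequeue()->37, [41]
enqueue(37) -> [41, 37]
dequeue()->41, [37]

Final queue: [37]


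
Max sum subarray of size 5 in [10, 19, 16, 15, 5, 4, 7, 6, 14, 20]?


[0:5]: 65
[1:6]: 59
[2:7]: 47
[3:8]: 37
[4:9]: 36
[5:10]: 51

Max: 65 at [0:5]


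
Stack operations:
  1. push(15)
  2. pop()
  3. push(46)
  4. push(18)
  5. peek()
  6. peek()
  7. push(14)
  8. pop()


push(15) -> [15]
pop()->15, []
push(46) -> [46]
push(18) -> [46, 18]
peek()->18
peek()->18
push(14) -> [46, 18, 14]
pop()->14, [46, 18]

Final stack: [46, 18]


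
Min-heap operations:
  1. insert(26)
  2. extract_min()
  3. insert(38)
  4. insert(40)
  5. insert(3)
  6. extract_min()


insert(26) -> [26]
extract_min()->26, []
insert(38) -> [38]
insert(40) -> [38, 40]
insert(3) -> [3, 40, 38]
extract_min()->3, [38, 40]

Final heap: [38, 40]


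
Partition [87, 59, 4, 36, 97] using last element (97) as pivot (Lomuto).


Pivot: 97
  87 <= 97: advance i (no swap)
  59 <= 97: advance i (no swap)
  4 <= 97: advance i (no swap)
  36 <= 97: advance i (no swap)
Place pivot at 4: [87, 59, 4, 36, 97]

Partitioned: [87, 59, 4, 36, 97]


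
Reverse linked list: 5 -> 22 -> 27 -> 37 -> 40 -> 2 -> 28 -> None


Step 1: curr=5, set curr.next=prev(None) | reversed so far: 5
Step 2: curr=22, set curr.next=prev(5) | reversed so far: 22 -> 5
Step 3: curr=27, set curr.next=prev(22) | reversed so far: 27 -> 22 -> 5
Step 4: curr=37, set curr.next=prev(27) | reversed so far: 37 -> 27 -> 22 -> 5
Step 5: curr=40, set curr.next=prev(37) | reversed so far: 40 -> 37 -> 27 -> 22 -> 5
Step 6: curr=2, set curr.next=prev(40) | reversed so far: 2 -> 40 -> 37 -> 27 -> 22 -> 5
Step 7: curr=28, set curr.next=prev(2) | reversed so far: 28 -> 2 -> 40 -> 37 -> 27 -> 22 -> 5

28 -> 2 -> 40 -> 37 -> 27 -> 22 -> 5 -> None


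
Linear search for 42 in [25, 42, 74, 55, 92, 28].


i=0: 25!=42
i=1: 42==42 found!

Found at 1, 2 comps


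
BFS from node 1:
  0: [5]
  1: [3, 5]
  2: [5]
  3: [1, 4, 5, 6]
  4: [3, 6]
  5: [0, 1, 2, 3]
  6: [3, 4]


Visit 1, enqueue [3, 5]
Visit 3, enqueue [4, 6]
Visit 5, enqueue [0, 2]
Visit 4, enqueue []
Visit 6, enqueue []
Visit 0, enqueue []
Visit 2, enqueue []

BFS order: [1, 3, 5, 4, 6, 0, 2]


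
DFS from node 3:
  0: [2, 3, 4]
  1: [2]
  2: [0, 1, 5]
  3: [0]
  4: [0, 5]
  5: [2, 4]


Visit 3, push [0]
Visit 0, push [4, 2]
Visit 2, push [5, 1]
Visit 1, push []
Visit 5, push [4]
Visit 4, push []

DFS order: [3, 0, 2, 1, 5, 4]


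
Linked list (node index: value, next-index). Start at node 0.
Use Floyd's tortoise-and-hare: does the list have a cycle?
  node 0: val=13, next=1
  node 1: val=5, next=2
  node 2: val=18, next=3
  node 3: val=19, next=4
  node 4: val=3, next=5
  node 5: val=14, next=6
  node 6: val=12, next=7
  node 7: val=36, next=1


Floyd's tortoise (slow, +1) and hare (fast, +2):
  init: slow=0, fast=0
  step 1: slow=1, fast=2
  step 2: slow=2, fast=4
  step 3: slow=3, fast=6
  step 4: slow=4, fast=1
  step 5: slow=5, fast=3
  step 6: slow=6, fast=5
  step 7: slow=7, fast=7
  slow == fast at node 7: cycle detected

Cycle: yes


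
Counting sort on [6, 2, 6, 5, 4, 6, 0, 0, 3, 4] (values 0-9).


Input: [6, 2, 6, 5, 4, 6, 0, 0, 3, 4]
Counts: [2, 0, 1, 1, 2, 1, 3, 0, 0, 0]

Sorted: [0, 0, 2, 3, 4, 4, 5, 6, 6, 6]


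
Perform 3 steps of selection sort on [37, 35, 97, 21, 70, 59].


Initial: [37, 35, 97, 21, 70, 59]
Step 1: min=21 at 3
  Swap: [21, 35, 97, 37, 70, 59]
Step 2: min=35 at 1
  Swap: [21, 35, 97, 37, 70, 59]
Step 3: min=37 at 3
  Swap: [21, 35, 37, 97, 70, 59]

After 3 steps: [21, 35, 37, 97, 70, 59]


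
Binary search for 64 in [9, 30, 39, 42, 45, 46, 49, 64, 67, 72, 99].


Step 1: lo=0, hi=10, mid=5, val=46
Step 2: lo=6, hi=10, mid=8, val=67
Step 3: lo=6, hi=7, mid=6, val=49
Step 4: lo=7, hi=7, mid=7, val=64

Found at index 7


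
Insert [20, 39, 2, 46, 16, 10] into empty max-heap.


Insert 20: [20]
Insert 39: [39, 20]
Insert 2: [39, 20, 2]
Insert 46: [46, 39, 2, 20]
Insert 16: [46, 39, 2, 20, 16]
Insert 10: [46, 39, 10, 20, 16, 2]

Final heap: [46, 39, 10, 20, 16, 2]


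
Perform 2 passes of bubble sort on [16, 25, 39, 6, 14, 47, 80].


Initial: [16, 25, 39, 6, 14, 47, 80]
Pass 1: [16, 25, 6, 14, 39, 47, 80] (2 swaps)
Pass 2: [16, 6, 14, 25, 39, 47, 80] (2 swaps)

After 2 passes: [16, 6, 14, 25, 39, 47, 80]


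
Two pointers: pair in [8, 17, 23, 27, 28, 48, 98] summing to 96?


lo=0(8)+hi=6(98)=106
lo=0(8)+hi=5(48)=56
lo=1(17)+hi=5(48)=65
lo=2(23)+hi=5(48)=71
lo=3(27)+hi=5(48)=75
lo=4(28)+hi=5(48)=76

No pair found


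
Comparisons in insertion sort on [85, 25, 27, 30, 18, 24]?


Algorithm: insertion sort
Input: [85, 25, 27, 30, 18, 24]
Sorted: [18, 24, 25, 27, 30, 85]

14


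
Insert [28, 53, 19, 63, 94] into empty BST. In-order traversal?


Insert 28: root
Insert 53: R from 28
Insert 19: L from 28
Insert 63: R from 28 -> R from 53
Insert 94: R from 28 -> R from 53 -> R from 63

In-order: [19, 28, 53, 63, 94]


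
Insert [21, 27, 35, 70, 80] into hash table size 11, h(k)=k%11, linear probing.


Insert 21: h=10 -> slot 10
Insert 27: h=5 -> slot 5
Insert 35: h=2 -> slot 2
Insert 70: h=4 -> slot 4
Insert 80: h=3 -> slot 3

Table: [None, None, 35, 80, 70, 27, None, None, None, None, 21]


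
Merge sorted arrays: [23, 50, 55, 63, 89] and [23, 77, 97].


Take 23 from A
Take 23 from B
Take 50 from A
Take 55 from A
Take 63 from A
Take 77 from B
Take 89 from A

Merged: [23, 23, 50, 55, 63, 77, 89, 97]


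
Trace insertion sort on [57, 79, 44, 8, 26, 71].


Initial: [57, 79, 44, 8, 26, 71]
Insert 79: [57, 79, 44, 8, 26, 71]
Insert 44: [44, 57, 79, 8, 26, 71]
Insert 8: [8, 44, 57, 79, 26, 71]
Insert 26: [8, 26, 44, 57, 79, 71]
Insert 71: [8, 26, 44, 57, 71, 79]

Sorted: [8, 26, 44, 57, 71, 79]


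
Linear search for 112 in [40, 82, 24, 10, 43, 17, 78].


i=0: 40!=112
i=1: 82!=112
i=2: 24!=112
i=3: 10!=112
i=4: 43!=112
i=5: 17!=112
i=6: 78!=112

Not found, 7 comps


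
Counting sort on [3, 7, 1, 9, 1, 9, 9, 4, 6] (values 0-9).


Input: [3, 7, 1, 9, 1, 9, 9, 4, 6]
Counts: [0, 2, 0, 1, 1, 0, 1, 1, 0, 3]

Sorted: [1, 1, 3, 4, 6, 7, 9, 9, 9]


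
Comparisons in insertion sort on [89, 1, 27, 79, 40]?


Algorithm: insertion sort
Input: [89, 1, 27, 79, 40]
Sorted: [1, 27, 40, 79, 89]

8


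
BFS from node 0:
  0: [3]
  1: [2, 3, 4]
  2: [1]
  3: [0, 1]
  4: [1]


Visit 0, enqueue [3]
Visit 3, enqueue [1]
Visit 1, enqueue [2, 4]
Visit 2, enqueue []
Visit 4, enqueue []

BFS order: [0, 3, 1, 2, 4]


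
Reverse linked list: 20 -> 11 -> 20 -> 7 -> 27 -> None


Step 1: curr=20, set curr.next=prev(None) | reversed so far: 20
Step 2: curr=11, set curr.next=prev(20) | reversed so far: 11 -> 20
Step 3: curr=20, set curr.next=prev(11) | reversed so far: 20 -> 11 -> 20
Step 4: curr=7, set curr.next=prev(20) | reversed so far: 7 -> 20 -> 11 -> 20
Step 5: curr=27, set curr.next=prev(7) | reversed so far: 27 -> 7 -> 20 -> 11 -> 20

27 -> 7 -> 20 -> 11 -> 20 -> None


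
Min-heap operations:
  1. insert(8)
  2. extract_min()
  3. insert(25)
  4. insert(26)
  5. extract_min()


insert(8) -> [8]
extract_min()->8, []
insert(25) -> [25]
insert(26) -> [25, 26]
extract_min()->25, [26]

Final heap: [26]


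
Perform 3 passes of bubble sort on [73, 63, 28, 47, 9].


Initial: [73, 63, 28, 47, 9]
Pass 1: [63, 28, 47, 9, 73] (4 swaps)
Pass 2: [28, 47, 9, 63, 73] (3 swaps)
Pass 3: [28, 9, 47, 63, 73] (1 swaps)

After 3 passes: [28, 9, 47, 63, 73]


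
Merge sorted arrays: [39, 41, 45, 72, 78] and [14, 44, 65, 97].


Take 14 from B
Take 39 from A
Take 41 from A
Take 44 from B
Take 45 from A
Take 65 from B
Take 72 from A
Take 78 from A

Merged: [14, 39, 41, 44, 45, 65, 72, 78, 97]


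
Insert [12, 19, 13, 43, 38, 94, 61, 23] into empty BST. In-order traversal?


Insert 12: root
Insert 19: R from 12
Insert 13: R from 12 -> L from 19
Insert 43: R from 12 -> R from 19
Insert 38: R from 12 -> R from 19 -> L from 43
Insert 94: R from 12 -> R from 19 -> R from 43
Insert 61: R from 12 -> R from 19 -> R from 43 -> L from 94
Insert 23: R from 12 -> R from 19 -> L from 43 -> L from 38

In-order: [12, 13, 19, 23, 38, 43, 61, 94]


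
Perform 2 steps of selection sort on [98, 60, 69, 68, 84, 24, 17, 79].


Initial: [98, 60, 69, 68, 84, 24, 17, 79]
Step 1: min=17 at 6
  Swap: [17, 60, 69, 68, 84, 24, 98, 79]
Step 2: min=24 at 5
  Swap: [17, 24, 69, 68, 84, 60, 98, 79]

After 2 steps: [17, 24, 69, 68, 84, 60, 98, 79]


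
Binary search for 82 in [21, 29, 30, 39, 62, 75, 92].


Step 1: lo=0, hi=6, mid=3, val=39
Step 2: lo=4, hi=6, mid=5, val=75
Step 3: lo=6, hi=6, mid=6, val=92

Not found


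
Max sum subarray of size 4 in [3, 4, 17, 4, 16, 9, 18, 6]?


[0:4]: 28
[1:5]: 41
[2:6]: 46
[3:7]: 47
[4:8]: 49

Max: 49 at [4:8]


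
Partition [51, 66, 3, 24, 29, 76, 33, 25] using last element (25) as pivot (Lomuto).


Pivot: 25
  3 <= 25: swap -> [3, 66, 51, 24, 29, 76, 33, 25]
  24 <= 25: swap -> [3, 24, 51, 66, 29, 76, 33, 25]
Place pivot at 2: [3, 24, 25, 66, 29, 76, 33, 51]

Partitioned: [3, 24, 25, 66, 29, 76, 33, 51]


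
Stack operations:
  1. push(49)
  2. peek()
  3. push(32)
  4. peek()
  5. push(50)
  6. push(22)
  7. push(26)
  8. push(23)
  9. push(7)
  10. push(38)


push(49) -> [49]
peek()->49
push(32) -> [49, 32]
peek()->32
push(50) -> [49, 32, 50]
push(22) -> [49, 32, 50, 22]
push(26) -> [49, 32, 50, 22, 26]
push(23) -> [49, 32, 50, 22, 26, 23]
push(7) -> [49, 32, 50, 22, 26, 23, 7]
push(38) -> [49, 32, 50, 22, 26, 23, 7, 38]

Final stack: [49, 32, 50, 22, 26, 23, 7, 38]


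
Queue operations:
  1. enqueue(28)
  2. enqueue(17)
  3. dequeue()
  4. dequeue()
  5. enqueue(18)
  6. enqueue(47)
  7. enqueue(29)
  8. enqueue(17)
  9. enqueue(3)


enqueue(28) -> [28]
enqueue(17) -> [28, 17]
dequeue()->28, [17]
dequeue()->17, []
enqueue(18) -> [18]
enqueue(47) -> [18, 47]
enqueue(29) -> [18, 47, 29]
enqueue(17) -> [18, 47, 29, 17]
enqueue(3) -> [18, 47, 29, 17, 3]

Final queue: [18, 47, 29, 17, 3]


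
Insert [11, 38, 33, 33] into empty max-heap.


Insert 11: [11]
Insert 38: [38, 11]
Insert 33: [38, 11, 33]
Insert 33: [38, 33, 33, 11]

Final heap: [38, 33, 33, 11]


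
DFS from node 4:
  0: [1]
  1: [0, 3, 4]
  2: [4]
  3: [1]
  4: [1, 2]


Visit 4, push [2, 1]
Visit 1, push [3, 0]
Visit 0, push []
Visit 3, push []
Visit 2, push []

DFS order: [4, 1, 0, 3, 2]


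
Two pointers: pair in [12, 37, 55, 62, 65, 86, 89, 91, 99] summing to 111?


lo=0(12)+hi=8(99)=111

Yes: 12+99=111


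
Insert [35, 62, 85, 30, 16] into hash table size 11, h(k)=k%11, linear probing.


Insert 35: h=2 -> slot 2
Insert 62: h=7 -> slot 7
Insert 85: h=8 -> slot 8
Insert 30: h=8, 1 probes -> slot 9
Insert 16: h=5 -> slot 5

Table: [None, None, 35, None, None, 16, None, 62, 85, 30, None]


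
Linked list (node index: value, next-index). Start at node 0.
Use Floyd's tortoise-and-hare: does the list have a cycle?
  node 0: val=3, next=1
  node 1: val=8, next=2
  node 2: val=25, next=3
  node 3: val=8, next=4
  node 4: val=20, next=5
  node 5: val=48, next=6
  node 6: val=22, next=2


Floyd's tortoise (slow, +1) and hare (fast, +2):
  init: slow=0, fast=0
  step 1: slow=1, fast=2
  step 2: slow=2, fast=4
  step 3: slow=3, fast=6
  step 4: slow=4, fast=3
  step 5: slow=5, fast=5
  slow == fast at node 5: cycle detected

Cycle: yes


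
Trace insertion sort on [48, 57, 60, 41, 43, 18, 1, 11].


Initial: [48, 57, 60, 41, 43, 18, 1, 11]
Insert 57: [48, 57, 60, 41, 43, 18, 1, 11]
Insert 60: [48, 57, 60, 41, 43, 18, 1, 11]
Insert 41: [41, 48, 57, 60, 43, 18, 1, 11]
Insert 43: [41, 43, 48, 57, 60, 18, 1, 11]
Insert 18: [18, 41, 43, 48, 57, 60, 1, 11]
Insert 1: [1, 18, 41, 43, 48, 57, 60, 11]
Insert 11: [1, 11, 18, 41, 43, 48, 57, 60]

Sorted: [1, 11, 18, 41, 43, 48, 57, 60]


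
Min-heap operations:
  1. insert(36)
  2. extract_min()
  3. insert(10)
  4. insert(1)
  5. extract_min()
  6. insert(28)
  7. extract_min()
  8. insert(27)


insert(36) -> [36]
extract_min()->36, []
insert(10) -> [10]
insert(1) -> [1, 10]
extract_min()->1, [10]
insert(28) -> [10, 28]
extract_min()->10, [28]
insert(27) -> [27, 28]

Final heap: [27, 28]


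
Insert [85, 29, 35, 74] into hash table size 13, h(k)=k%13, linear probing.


Insert 85: h=7 -> slot 7
Insert 29: h=3 -> slot 3
Insert 35: h=9 -> slot 9
Insert 74: h=9, 1 probes -> slot 10

Table: [None, None, None, 29, None, None, None, 85, None, 35, 74, None, None]


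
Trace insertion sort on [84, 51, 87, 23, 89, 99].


Initial: [84, 51, 87, 23, 89, 99]
Insert 51: [51, 84, 87, 23, 89, 99]
Insert 87: [51, 84, 87, 23, 89, 99]
Insert 23: [23, 51, 84, 87, 89, 99]
Insert 89: [23, 51, 84, 87, 89, 99]
Insert 99: [23, 51, 84, 87, 89, 99]

Sorted: [23, 51, 84, 87, 89, 99]


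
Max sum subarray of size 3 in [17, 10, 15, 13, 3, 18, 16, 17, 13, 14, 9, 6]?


[0:3]: 42
[1:4]: 38
[2:5]: 31
[3:6]: 34
[4:7]: 37
[5:8]: 51
[6:9]: 46
[7:10]: 44
[8:11]: 36
[9:12]: 29

Max: 51 at [5:8]


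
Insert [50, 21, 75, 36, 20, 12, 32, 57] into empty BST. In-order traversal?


Insert 50: root
Insert 21: L from 50
Insert 75: R from 50
Insert 36: L from 50 -> R from 21
Insert 20: L from 50 -> L from 21
Insert 12: L from 50 -> L from 21 -> L from 20
Insert 32: L from 50 -> R from 21 -> L from 36
Insert 57: R from 50 -> L from 75

In-order: [12, 20, 21, 32, 36, 50, 57, 75]


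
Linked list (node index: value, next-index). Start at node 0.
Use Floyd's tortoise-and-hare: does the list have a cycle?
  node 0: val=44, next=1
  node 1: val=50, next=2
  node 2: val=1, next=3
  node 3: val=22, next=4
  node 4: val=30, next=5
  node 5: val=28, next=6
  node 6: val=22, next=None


Floyd's tortoise (slow, +1) and hare (fast, +2):
  init: slow=0, fast=0
  step 1: slow=1, fast=2
  step 2: slow=2, fast=4
  step 3: slow=3, fast=6
  step 4: fast -> None, no cycle

Cycle: no


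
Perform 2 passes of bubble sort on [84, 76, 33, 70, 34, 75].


Initial: [84, 76, 33, 70, 34, 75]
Pass 1: [76, 33, 70, 34, 75, 84] (5 swaps)
Pass 2: [33, 70, 34, 75, 76, 84] (4 swaps)

After 2 passes: [33, 70, 34, 75, 76, 84]


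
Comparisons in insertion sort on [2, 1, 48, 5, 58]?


Algorithm: insertion sort
Input: [2, 1, 48, 5, 58]
Sorted: [1, 2, 5, 48, 58]

5


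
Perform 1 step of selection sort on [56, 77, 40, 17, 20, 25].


Initial: [56, 77, 40, 17, 20, 25]
Step 1: min=17 at 3
  Swap: [17, 77, 40, 56, 20, 25]

After 1 step: [17, 77, 40, 56, 20, 25]


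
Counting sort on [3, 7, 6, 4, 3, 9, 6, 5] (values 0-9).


Input: [3, 7, 6, 4, 3, 9, 6, 5]
Counts: [0, 0, 0, 2, 1, 1, 2, 1, 0, 1]

Sorted: [3, 3, 4, 5, 6, 6, 7, 9]


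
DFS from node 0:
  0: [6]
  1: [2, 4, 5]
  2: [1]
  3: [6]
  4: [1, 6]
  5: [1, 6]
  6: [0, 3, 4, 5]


Visit 0, push [6]
Visit 6, push [5, 4, 3]
Visit 3, push []
Visit 4, push [1]
Visit 1, push [5, 2]
Visit 2, push []
Visit 5, push []

DFS order: [0, 6, 3, 4, 1, 2, 5]


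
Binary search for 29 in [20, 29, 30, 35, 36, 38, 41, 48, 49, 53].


Step 1: lo=0, hi=9, mid=4, val=36
Step 2: lo=0, hi=3, mid=1, val=29

Found at index 1


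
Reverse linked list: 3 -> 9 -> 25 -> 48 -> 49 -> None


Step 1: curr=3, set curr.next=prev(None) | reversed so far: 3
Step 2: curr=9, set curr.next=prev(3) | reversed so far: 9 -> 3
Step 3: curr=25, set curr.next=prev(9) | reversed so far: 25 -> 9 -> 3
Step 4: curr=48, set curr.next=prev(25) | reversed so far: 48 -> 25 -> 9 -> 3
Step 5: curr=49, set curr.next=prev(48) | reversed so far: 49 -> 48 -> 25 -> 9 -> 3

49 -> 48 -> 25 -> 9 -> 3 -> None


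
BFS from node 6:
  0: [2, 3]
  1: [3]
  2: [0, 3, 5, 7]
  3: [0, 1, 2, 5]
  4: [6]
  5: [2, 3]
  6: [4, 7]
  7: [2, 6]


Visit 6, enqueue [4, 7]
Visit 4, enqueue []
Visit 7, enqueue [2]
Visit 2, enqueue [0, 3, 5]
Visit 0, enqueue []
Visit 3, enqueue [1]
Visit 5, enqueue []
Visit 1, enqueue []

BFS order: [6, 4, 7, 2, 0, 3, 5, 1]


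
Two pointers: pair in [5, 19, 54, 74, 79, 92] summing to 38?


lo=0(5)+hi=5(92)=97
lo=0(5)+hi=4(79)=84
lo=0(5)+hi=3(74)=79
lo=0(5)+hi=2(54)=59
lo=0(5)+hi=1(19)=24

No pair found


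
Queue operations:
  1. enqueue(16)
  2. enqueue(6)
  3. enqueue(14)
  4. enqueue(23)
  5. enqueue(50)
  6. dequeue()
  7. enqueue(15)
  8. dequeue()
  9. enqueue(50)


enqueue(16) -> [16]
enqueue(6) -> [16, 6]
enqueue(14) -> [16, 6, 14]
enqueue(23) -> [16, 6, 14, 23]
enqueue(50) -> [16, 6, 14, 23, 50]
dequeue()->16, [6, 14, 23, 50]
enqueue(15) -> [6, 14, 23, 50, 15]
dequeue()->6, [14, 23, 50, 15]
enqueue(50) -> [14, 23, 50, 15, 50]

Final queue: [14, 23, 50, 15, 50]


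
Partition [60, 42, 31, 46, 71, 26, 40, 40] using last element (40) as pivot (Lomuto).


Pivot: 40
  31 <= 40: swap -> [31, 42, 60, 46, 71, 26, 40, 40]
  26 <= 40: swap -> [31, 26, 60, 46, 71, 42, 40, 40]
  40 <= 40: swap -> [31, 26, 40, 46, 71, 42, 60, 40]
Place pivot at 3: [31, 26, 40, 40, 71, 42, 60, 46]

Partitioned: [31, 26, 40, 40, 71, 42, 60, 46]


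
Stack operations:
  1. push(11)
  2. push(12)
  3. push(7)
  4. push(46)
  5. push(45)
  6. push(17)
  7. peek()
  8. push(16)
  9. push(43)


push(11) -> [11]
push(12) -> [11, 12]
push(7) -> [11, 12, 7]
push(46) -> [11, 12, 7, 46]
push(45) -> [11, 12, 7, 46, 45]
push(17) -> [11, 12, 7, 46, 45, 17]
peek()->17
push(16) -> [11, 12, 7, 46, 45, 17, 16]
push(43) -> [11, 12, 7, 46, 45, 17, 16, 43]

Final stack: [11, 12, 7, 46, 45, 17, 16, 43]


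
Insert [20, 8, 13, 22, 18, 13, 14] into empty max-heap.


Insert 20: [20]
Insert 8: [20, 8]
Insert 13: [20, 8, 13]
Insert 22: [22, 20, 13, 8]
Insert 18: [22, 20, 13, 8, 18]
Insert 13: [22, 20, 13, 8, 18, 13]
Insert 14: [22, 20, 14, 8, 18, 13, 13]

Final heap: [22, 20, 14, 8, 18, 13, 13]


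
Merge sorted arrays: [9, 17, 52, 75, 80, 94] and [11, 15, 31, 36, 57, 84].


Take 9 from A
Take 11 from B
Take 15 from B
Take 17 from A
Take 31 from B
Take 36 from B
Take 52 from A
Take 57 from B
Take 75 from A
Take 80 from A
Take 84 from B

Merged: [9, 11, 15, 17, 31, 36, 52, 57, 75, 80, 84, 94]


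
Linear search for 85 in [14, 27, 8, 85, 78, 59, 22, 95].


i=0: 14!=85
i=1: 27!=85
i=2: 8!=85
i=3: 85==85 found!

Found at 3, 4 comps


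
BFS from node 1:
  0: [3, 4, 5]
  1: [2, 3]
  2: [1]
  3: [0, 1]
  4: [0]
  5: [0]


Visit 1, enqueue [2, 3]
Visit 2, enqueue []
Visit 3, enqueue [0]
Visit 0, enqueue [4, 5]
Visit 4, enqueue []
Visit 5, enqueue []

BFS order: [1, 2, 3, 0, 4, 5]


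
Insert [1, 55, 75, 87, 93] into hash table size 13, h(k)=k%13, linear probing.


Insert 1: h=1 -> slot 1
Insert 55: h=3 -> slot 3
Insert 75: h=10 -> slot 10
Insert 87: h=9 -> slot 9
Insert 93: h=2 -> slot 2

Table: [None, 1, 93, 55, None, None, None, None, None, 87, 75, None, None]


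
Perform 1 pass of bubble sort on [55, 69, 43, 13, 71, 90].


Initial: [55, 69, 43, 13, 71, 90]
Pass 1: [55, 43, 13, 69, 71, 90] (2 swaps)

After 1 pass: [55, 43, 13, 69, 71, 90]


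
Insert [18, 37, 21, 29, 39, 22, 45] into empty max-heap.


Insert 18: [18]
Insert 37: [37, 18]
Insert 21: [37, 18, 21]
Insert 29: [37, 29, 21, 18]
Insert 39: [39, 37, 21, 18, 29]
Insert 22: [39, 37, 22, 18, 29, 21]
Insert 45: [45, 37, 39, 18, 29, 21, 22]

Final heap: [45, 37, 39, 18, 29, 21, 22]


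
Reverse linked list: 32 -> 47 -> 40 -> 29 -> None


Step 1: curr=32, set curr.next=prev(None) | reversed so far: 32
Step 2: curr=47, set curr.next=prev(32) | reversed so far: 47 -> 32
Step 3: curr=40, set curr.next=prev(47) | reversed so far: 40 -> 47 -> 32
Step 4: curr=29, set curr.next=prev(40) | reversed so far: 29 -> 40 -> 47 -> 32

29 -> 40 -> 47 -> 32 -> None


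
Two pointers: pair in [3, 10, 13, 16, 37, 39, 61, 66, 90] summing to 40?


lo=0(3)+hi=8(90)=93
lo=0(3)+hi=7(66)=69
lo=0(3)+hi=6(61)=64
lo=0(3)+hi=5(39)=42
lo=0(3)+hi=4(37)=40

Yes: 3+37=40


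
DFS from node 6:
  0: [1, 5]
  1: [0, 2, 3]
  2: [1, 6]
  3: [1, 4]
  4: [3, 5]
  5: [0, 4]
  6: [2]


Visit 6, push [2]
Visit 2, push [1]
Visit 1, push [3, 0]
Visit 0, push [5]
Visit 5, push [4]
Visit 4, push [3]
Visit 3, push []

DFS order: [6, 2, 1, 0, 5, 4, 3]


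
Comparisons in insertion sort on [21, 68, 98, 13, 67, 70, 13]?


Algorithm: insertion sort
Input: [21, 68, 98, 13, 67, 70, 13]
Sorted: [13, 13, 21, 67, 68, 70, 98]

16


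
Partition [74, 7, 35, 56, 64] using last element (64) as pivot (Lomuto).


Pivot: 64
  7 <= 64: swap -> [7, 74, 35, 56, 64]
  35 <= 64: swap -> [7, 35, 74, 56, 64]
  56 <= 64: swap -> [7, 35, 56, 74, 64]
Place pivot at 3: [7, 35, 56, 64, 74]

Partitioned: [7, 35, 56, 64, 74]


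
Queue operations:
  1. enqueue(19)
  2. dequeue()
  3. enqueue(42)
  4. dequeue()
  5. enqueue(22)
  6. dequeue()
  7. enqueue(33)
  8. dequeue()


enqueue(19) -> [19]
dequeue()->19, []
enqueue(42) -> [42]
dequeue()->42, []
enqueue(22) -> [22]
dequeue()->22, []
enqueue(33) -> [33]
dequeue()->33, []

Final queue: []


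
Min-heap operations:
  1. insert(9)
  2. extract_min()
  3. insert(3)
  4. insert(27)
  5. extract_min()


insert(9) -> [9]
extract_min()->9, []
insert(3) -> [3]
insert(27) -> [3, 27]
extract_min()->3, [27]

Final heap: [27]


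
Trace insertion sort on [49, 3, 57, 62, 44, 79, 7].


Initial: [49, 3, 57, 62, 44, 79, 7]
Insert 3: [3, 49, 57, 62, 44, 79, 7]
Insert 57: [3, 49, 57, 62, 44, 79, 7]
Insert 62: [3, 49, 57, 62, 44, 79, 7]
Insert 44: [3, 44, 49, 57, 62, 79, 7]
Insert 79: [3, 44, 49, 57, 62, 79, 7]
Insert 7: [3, 7, 44, 49, 57, 62, 79]

Sorted: [3, 7, 44, 49, 57, 62, 79]


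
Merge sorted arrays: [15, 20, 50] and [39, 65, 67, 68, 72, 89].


Take 15 from A
Take 20 from A
Take 39 from B
Take 50 from A

Merged: [15, 20, 39, 50, 65, 67, 68, 72, 89]


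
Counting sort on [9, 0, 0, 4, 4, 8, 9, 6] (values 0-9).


Input: [9, 0, 0, 4, 4, 8, 9, 6]
Counts: [2, 0, 0, 0, 2, 0, 1, 0, 1, 2]

Sorted: [0, 0, 4, 4, 6, 8, 9, 9]


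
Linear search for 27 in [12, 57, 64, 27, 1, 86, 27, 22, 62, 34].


i=0: 12!=27
i=1: 57!=27
i=2: 64!=27
i=3: 27==27 found!

Found at 3, 4 comps


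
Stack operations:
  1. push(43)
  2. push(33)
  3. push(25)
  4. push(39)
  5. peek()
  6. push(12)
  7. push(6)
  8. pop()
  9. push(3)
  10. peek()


push(43) -> [43]
push(33) -> [43, 33]
push(25) -> [43, 33, 25]
push(39) -> [43, 33, 25, 39]
peek()->39
push(12) -> [43, 33, 25, 39, 12]
push(6) -> [43, 33, 25, 39, 12, 6]
pop()->6, [43, 33, 25, 39, 12]
push(3) -> [43, 33, 25, 39, 12, 3]
peek()->3

Final stack: [43, 33, 25, 39, 12, 3]


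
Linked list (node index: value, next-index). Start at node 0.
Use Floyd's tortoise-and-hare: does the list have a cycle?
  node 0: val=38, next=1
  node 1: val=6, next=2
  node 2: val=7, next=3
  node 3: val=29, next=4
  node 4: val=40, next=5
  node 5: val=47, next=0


Floyd's tortoise (slow, +1) and hare (fast, +2):
  init: slow=0, fast=0
  step 1: slow=1, fast=2
  step 2: slow=2, fast=4
  step 3: slow=3, fast=0
  step 4: slow=4, fast=2
  step 5: slow=5, fast=4
  step 6: slow=0, fast=0
  slow == fast at node 0: cycle detected

Cycle: yes


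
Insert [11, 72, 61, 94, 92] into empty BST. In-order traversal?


Insert 11: root
Insert 72: R from 11
Insert 61: R from 11 -> L from 72
Insert 94: R from 11 -> R from 72
Insert 92: R from 11 -> R from 72 -> L from 94

In-order: [11, 61, 72, 92, 94]


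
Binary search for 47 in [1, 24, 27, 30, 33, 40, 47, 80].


Step 1: lo=0, hi=7, mid=3, val=30
Step 2: lo=4, hi=7, mid=5, val=40
Step 3: lo=6, hi=7, mid=6, val=47

Found at index 6


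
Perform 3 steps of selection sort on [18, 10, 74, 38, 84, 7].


Initial: [18, 10, 74, 38, 84, 7]
Step 1: min=7 at 5
  Swap: [7, 10, 74, 38, 84, 18]
Step 2: min=10 at 1
  Swap: [7, 10, 74, 38, 84, 18]
Step 3: min=18 at 5
  Swap: [7, 10, 18, 38, 84, 74]

After 3 steps: [7, 10, 18, 38, 84, 74]


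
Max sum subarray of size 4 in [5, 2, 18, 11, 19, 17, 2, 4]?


[0:4]: 36
[1:5]: 50
[2:6]: 65
[3:7]: 49
[4:8]: 42

Max: 65 at [2:6]


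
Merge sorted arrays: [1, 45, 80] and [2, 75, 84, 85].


Take 1 from A
Take 2 from B
Take 45 from A
Take 75 from B
Take 80 from A

Merged: [1, 2, 45, 75, 80, 84, 85]


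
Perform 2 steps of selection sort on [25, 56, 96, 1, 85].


Initial: [25, 56, 96, 1, 85]
Step 1: min=1 at 3
  Swap: [1, 56, 96, 25, 85]
Step 2: min=25 at 3
  Swap: [1, 25, 96, 56, 85]

After 2 steps: [1, 25, 96, 56, 85]


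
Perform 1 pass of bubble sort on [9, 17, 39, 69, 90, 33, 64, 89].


Initial: [9, 17, 39, 69, 90, 33, 64, 89]
Pass 1: [9, 17, 39, 69, 33, 64, 89, 90] (3 swaps)

After 1 pass: [9, 17, 39, 69, 33, 64, 89, 90]


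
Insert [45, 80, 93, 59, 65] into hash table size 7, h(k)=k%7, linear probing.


Insert 45: h=3 -> slot 3
Insert 80: h=3, 1 probes -> slot 4
Insert 93: h=2 -> slot 2
Insert 59: h=3, 2 probes -> slot 5
Insert 65: h=2, 4 probes -> slot 6

Table: [None, None, 93, 45, 80, 59, 65]


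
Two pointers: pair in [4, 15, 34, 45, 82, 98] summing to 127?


lo=0(4)+hi=5(98)=102
lo=1(15)+hi=5(98)=113
lo=2(34)+hi=5(98)=132
lo=2(34)+hi=4(82)=116
lo=3(45)+hi=4(82)=127

Yes: 45+82=127


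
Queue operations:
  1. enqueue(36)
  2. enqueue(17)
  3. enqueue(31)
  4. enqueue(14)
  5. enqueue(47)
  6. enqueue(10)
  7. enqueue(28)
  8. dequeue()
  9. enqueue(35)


enqueue(36) -> [36]
enqueue(17) -> [36, 17]
enqueue(31) -> [36, 17, 31]
enqueue(14) -> [36, 17, 31, 14]
enqueue(47) -> [36, 17, 31, 14, 47]
enqueue(10) -> [36, 17, 31, 14, 47, 10]
enqueue(28) -> [36, 17, 31, 14, 47, 10, 28]
dequeue()->36, [17, 31, 14, 47, 10, 28]
enqueue(35) -> [17, 31, 14, 47, 10, 28, 35]

Final queue: [17, 31, 14, 47, 10, 28, 35]
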